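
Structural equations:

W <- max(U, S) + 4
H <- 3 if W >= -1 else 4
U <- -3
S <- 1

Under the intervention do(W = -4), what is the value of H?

The intervention breaks the incoming arrows to W: W <- max(U, S) + 4 no longer applies, and W = -4.
H = 3 if W >= -1 else 4  [with W=-4]  = 4

4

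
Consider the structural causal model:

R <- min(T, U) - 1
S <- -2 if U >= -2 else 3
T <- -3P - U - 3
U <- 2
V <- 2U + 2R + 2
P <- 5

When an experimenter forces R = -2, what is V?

Intervening sets R = -2 and removes its equation (R <- min(T, U) - 1).
V = 2U + 2R + 2  [with U=2, R=-2]  = 2

2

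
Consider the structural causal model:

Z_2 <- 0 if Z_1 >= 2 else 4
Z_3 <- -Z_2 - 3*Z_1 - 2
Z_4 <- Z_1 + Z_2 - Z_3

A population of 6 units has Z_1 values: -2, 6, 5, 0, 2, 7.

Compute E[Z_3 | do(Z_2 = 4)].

do(Z_2=4) breaks Z_2's dependence on Z_1. With Z_2=4 fixed, Z_3 across the units is 0, -24, -21, -6, -12, -27, mean -15.

-15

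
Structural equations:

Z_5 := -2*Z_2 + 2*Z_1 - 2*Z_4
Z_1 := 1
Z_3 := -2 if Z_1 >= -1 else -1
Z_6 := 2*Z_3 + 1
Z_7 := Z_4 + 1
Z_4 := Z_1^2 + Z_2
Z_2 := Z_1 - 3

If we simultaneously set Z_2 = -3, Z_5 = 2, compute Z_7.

-1

The joint intervention fixes Z_2 = -3, Z_5 = 2, removing each variable's own equation.
Z_4 = Z_1^2 + Z_2  [with Z_1=1, Z_2=-3]  = -2
Z_7 = Z_4 + 1  [with Z_4=-2]  = -1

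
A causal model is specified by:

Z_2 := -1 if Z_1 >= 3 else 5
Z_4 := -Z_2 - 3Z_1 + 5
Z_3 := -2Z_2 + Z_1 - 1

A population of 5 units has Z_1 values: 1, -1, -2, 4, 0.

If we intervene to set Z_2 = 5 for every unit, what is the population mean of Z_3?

-10.6

do(Z_2=5) breaks Z_2's dependence on Z_1. With Z_2=5 fixed, Z_3 across the units is -10, -12, -13, -7, -11, mean -10.6.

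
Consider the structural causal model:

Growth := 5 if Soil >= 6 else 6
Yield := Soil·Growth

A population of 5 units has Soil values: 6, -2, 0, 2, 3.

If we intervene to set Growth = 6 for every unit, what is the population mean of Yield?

10.8

Every unit gets Growth=6 under the intervention. Yield values become 36, -12, 0, 12, 18; E[Yield|do(Growth=6)] = 10.8.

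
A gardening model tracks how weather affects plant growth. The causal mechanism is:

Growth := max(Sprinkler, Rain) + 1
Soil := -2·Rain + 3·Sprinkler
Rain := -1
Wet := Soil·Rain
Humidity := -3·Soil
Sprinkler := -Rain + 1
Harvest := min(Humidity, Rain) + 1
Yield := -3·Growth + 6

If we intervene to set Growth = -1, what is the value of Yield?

9

Under do(Growth=-1), the mechanism Growth := max(Sprinkler, Rain) + 1 is discarded; Growth is fixed at -1.
Yield = -3·Growth + 6  [with Growth=-1]  = 9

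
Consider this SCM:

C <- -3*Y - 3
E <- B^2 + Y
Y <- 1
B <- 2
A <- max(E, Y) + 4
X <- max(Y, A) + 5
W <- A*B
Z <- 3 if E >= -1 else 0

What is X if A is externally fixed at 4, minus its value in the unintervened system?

Under do(A=4), the mechanism A <- max(E, Y) + 4 is discarded; A is fixed at 4.
X = max(Y, A) + 5  [with Y=1, A=4]  = 9
Without intervention: E = B^2 + Y  [with B=2, Y=1]  = 5; A = max(E, Y) + 4  [with E=5, Y=1]  = 9; X = max(Y, A) + 5  [with Y=1, A=9]  = 14.
Change = 9 − 14 = -5.

-5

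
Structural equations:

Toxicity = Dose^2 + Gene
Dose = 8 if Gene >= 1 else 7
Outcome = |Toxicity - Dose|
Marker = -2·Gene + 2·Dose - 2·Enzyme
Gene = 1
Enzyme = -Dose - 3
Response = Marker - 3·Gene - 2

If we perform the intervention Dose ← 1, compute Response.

3

do(Dose=1) replaces the equation Dose = 8 if Gene >= 1 else 7 with the constant Dose = 1.
Enzyme = -Dose - 3  [with Dose=1]  = -4
Marker = -2·Gene + 2·Dose - 2·Enzyme  [with Gene=1, Dose=1, Enzyme=-4]  = 8
Response = Marker - 3·Gene - 2  [with Marker=8, Gene=1]  = 3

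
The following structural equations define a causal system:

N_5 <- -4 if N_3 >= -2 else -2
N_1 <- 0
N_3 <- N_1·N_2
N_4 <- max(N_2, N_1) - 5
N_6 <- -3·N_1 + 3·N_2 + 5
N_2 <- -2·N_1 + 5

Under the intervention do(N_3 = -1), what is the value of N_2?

Under do(N_3=-1), the mechanism N_3 <- N_1·N_2 is discarded; N_3 is fixed at -1.
Since N_2 is not a descendant of the intervened variable, it is unaffected.
N_2 = -2·N_1 + 5  [with N_1=0]  = 5

5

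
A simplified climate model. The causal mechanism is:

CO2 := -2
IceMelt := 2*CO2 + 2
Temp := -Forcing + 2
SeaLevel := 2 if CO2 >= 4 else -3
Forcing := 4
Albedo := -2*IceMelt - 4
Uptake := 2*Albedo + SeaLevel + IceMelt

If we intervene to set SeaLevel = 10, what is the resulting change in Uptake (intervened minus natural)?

13

Intervening sets SeaLevel = 10 and removes its equation (SeaLevel := 2 if CO2 >= 4 else -3).
IceMelt = 2*CO2 + 2  [with CO2=-2]  = -2
Albedo = -2*IceMelt - 4  [with IceMelt=-2]  = 0
Uptake = 2*Albedo + SeaLevel + IceMelt  [with Albedo=0, SeaLevel=10, IceMelt=-2]  = 8
Without intervention: IceMelt = 2*CO2 + 2  [with CO2=-2]  = -2; Albedo = -2*IceMelt - 4  [with IceMelt=-2]  = 0; SeaLevel = 2 if CO2 >= 4 else -3  [with CO2=-2]  = -3; Uptake = 2*Albedo + SeaLevel + IceMelt  [with Albedo=0, SeaLevel=-3, IceMelt=-2]  = -5.
Change = 8 − (-5) = 13.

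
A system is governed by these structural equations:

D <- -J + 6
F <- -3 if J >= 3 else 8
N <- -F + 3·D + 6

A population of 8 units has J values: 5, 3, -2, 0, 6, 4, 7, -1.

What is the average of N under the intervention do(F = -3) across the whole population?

18.75

do(F=-3) breaks F's dependence on J. With F=-3 fixed, N across the units is 12, 18, 33, 27, 9, 15, 6, 30, mean 18.75.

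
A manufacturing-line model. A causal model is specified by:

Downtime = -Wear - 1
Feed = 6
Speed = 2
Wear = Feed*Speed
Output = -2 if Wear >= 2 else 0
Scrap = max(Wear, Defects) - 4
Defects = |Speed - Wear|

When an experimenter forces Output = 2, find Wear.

do(Output=2) replaces the equation Output = -2 if Wear >= 2 else 0 with the constant Output = 2.
Wear is not downstream of the intervention, so its value is determined by the original equations.
Wear = Feed*Speed  [with Feed=6, Speed=2]  = 12

12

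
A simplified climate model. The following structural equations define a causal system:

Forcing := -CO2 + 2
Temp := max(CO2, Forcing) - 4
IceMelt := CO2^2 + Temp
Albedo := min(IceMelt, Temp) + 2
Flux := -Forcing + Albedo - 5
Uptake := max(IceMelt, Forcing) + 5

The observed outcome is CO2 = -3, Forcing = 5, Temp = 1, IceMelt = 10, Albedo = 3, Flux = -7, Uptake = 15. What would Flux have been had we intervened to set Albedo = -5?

-15

The intervention breaks the incoming arrows to Albedo: Albedo := min(IceMelt, Temp) + 2 no longer applies, and Albedo = -5.
Forcing = -CO2 + 2  [with CO2=-3]  = 5
Flux = -Forcing + Albedo - 5  [with Forcing=5, Albedo=-5]  = -15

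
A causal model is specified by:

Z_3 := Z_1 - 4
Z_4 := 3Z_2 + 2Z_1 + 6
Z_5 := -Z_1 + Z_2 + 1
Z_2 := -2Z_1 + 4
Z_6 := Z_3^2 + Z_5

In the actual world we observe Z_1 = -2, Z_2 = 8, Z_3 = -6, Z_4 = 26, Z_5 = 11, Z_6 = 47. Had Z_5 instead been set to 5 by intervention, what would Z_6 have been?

The intervention breaks the incoming arrows to Z_5: Z_5 := -Z_1 + Z_2 + 1 no longer applies, and Z_5 = 5.
Z_3 = Z_1 - 4  [with Z_1=-2]  = -6
Z_6 = Z_3^2 + Z_5  [with Z_3=-6, Z_5=5]  = 41

41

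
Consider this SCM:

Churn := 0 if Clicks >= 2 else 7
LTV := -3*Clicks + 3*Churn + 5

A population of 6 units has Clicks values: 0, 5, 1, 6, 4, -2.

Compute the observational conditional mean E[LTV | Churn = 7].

27

E[LTV|Churn=7] averages over only the 3 units with Churn=7 (Clicks = 0, 1, -2): LTV = 26, 23, 32, mean 27.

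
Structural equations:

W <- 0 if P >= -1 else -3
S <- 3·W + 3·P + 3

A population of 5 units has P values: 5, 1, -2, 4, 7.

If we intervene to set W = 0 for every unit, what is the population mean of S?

12

Under do(W=0), W's equation is replaced by W=0 for every unit. Per-unit S: 18, 6, -3, 15, 24. Mean = 12.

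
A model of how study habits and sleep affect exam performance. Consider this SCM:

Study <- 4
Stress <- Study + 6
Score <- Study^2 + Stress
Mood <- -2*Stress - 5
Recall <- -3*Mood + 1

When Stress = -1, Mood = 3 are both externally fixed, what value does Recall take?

-8

Setting Stress = -1, Mood = 3 by intervention discards those variables' equations.
Recall = -3*Mood + 1  [with Mood=3]  = -8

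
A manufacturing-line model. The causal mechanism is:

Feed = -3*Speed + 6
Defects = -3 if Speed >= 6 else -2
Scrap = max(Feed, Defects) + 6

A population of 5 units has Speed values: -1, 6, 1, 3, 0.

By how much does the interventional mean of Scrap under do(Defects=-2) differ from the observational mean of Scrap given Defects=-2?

-1.2

The intervention sets Defects=-2 in all 5 units regardless of Speed. Recomputing Scrap per unit gives 15, 4, 9, 4, 12; average 8.8.
Observing Defects=-2 restricts to units where Defects's equation naturally yields -2: Speed ∈ {-1, 1, 3, 0}. In that subpopulation Scrap = 15, 9, 4, 12, mean 10.
Difference = 8.8 − 10 = -1.2.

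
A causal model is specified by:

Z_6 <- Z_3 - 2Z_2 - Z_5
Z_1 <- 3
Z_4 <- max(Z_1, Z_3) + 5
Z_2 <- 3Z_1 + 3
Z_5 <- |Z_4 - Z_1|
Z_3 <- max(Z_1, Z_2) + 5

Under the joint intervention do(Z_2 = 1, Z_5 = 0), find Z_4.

The joint intervention fixes Z_2 = 1, Z_5 = 0, removing each variable's own equation.
Z_3 = max(Z_1, Z_2) + 5  [with Z_1=3, Z_2=1]  = 8
Z_4 = max(Z_1, Z_3) + 5  [with Z_1=3, Z_3=8]  = 13

13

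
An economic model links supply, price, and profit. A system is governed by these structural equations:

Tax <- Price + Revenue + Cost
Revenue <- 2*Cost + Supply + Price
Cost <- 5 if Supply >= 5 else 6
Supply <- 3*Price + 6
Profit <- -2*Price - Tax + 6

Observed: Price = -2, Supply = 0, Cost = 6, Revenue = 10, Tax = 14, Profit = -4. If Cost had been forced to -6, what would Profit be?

The intervention breaks the incoming arrows to Cost: Cost <- 5 if Supply >= 5 else 6 no longer applies, and Cost = -6.
Supply = 3*Price + 6  [with Price=-2]  = 0
Revenue = 2*Cost + Supply + Price  [with Cost=-6, Supply=0, Price=-2]  = -14
Tax = Price + Revenue + Cost  [with Price=-2, Revenue=-14, Cost=-6]  = -22
Profit = -2*Price - Tax + 6  [with Price=-2, Tax=-22]  = 32

32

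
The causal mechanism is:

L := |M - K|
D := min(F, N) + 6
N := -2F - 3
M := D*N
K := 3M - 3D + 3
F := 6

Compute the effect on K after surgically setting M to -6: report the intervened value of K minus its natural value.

-423

Intervening sets M = -6 and removes its equation (M := D*N).
N = -2F - 3  [with F=6]  = -15
D = min(F, N) + 6  [with F=6, N=-15]  = -9
K = 3M - 3D + 3  [with M=-6, D=-9]  = 12
Without intervention: N = -2F - 3  [with F=6]  = -15; D = min(F, N) + 6  [with F=6, N=-15]  = -9; M = D*N  [with D=-9, N=-15]  = 135; K = 3M - 3D + 3  [with M=135, D=-9]  = 435.
Change = 12 − 435 = -423.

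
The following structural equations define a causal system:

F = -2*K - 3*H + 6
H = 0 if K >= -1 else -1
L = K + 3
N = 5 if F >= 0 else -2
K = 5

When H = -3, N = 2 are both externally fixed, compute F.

Under do(H = -3, N = 2), each intervened variable's structural equation is replaced by its fixed value.
F = -2*K - 3*H + 6  [with K=5, H=-3]  = 5

5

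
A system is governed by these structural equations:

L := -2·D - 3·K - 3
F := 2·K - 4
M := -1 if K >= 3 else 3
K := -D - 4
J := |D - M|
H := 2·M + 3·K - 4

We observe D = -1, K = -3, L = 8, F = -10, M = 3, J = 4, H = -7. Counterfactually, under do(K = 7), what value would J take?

0

Under do(K=7), the mechanism K := -D - 4 is discarded; K is fixed at 7.
M = -1 if K >= 3 else 3  [with K=7]  = -1
J = |D - M|  [with D=-1, M=-1]  = 0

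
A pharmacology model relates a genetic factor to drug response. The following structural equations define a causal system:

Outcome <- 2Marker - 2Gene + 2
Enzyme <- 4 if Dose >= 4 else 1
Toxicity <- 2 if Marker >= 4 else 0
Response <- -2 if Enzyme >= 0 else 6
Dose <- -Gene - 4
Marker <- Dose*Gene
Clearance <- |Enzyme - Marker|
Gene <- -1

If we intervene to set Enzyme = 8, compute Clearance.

The intervention breaks the incoming arrows to Enzyme: Enzyme <- 4 if Dose >= 4 else 1 no longer applies, and Enzyme = 8.
Dose = -Gene - 4  [with Gene=-1]  = -3
Marker = Dose*Gene  [with Dose=-3, Gene=-1]  = 3
Clearance = |Enzyme - Marker|  [with Enzyme=8, Marker=3]  = 5

5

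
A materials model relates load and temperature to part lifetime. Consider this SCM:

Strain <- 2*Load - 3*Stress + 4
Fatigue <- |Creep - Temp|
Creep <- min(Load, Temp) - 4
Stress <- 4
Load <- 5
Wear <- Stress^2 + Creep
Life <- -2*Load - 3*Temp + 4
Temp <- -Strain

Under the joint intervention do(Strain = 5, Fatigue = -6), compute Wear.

7

Under do(Strain = 5, Fatigue = -6), each intervened variable's structural equation is replaced by its fixed value.
Temp = -Strain  [with Strain=5]  = -5
Creep = min(Load, Temp) - 4  [with Load=5, Temp=-5]  = -9
Wear = Stress^2 + Creep  [with Stress=4, Creep=-9]  = 7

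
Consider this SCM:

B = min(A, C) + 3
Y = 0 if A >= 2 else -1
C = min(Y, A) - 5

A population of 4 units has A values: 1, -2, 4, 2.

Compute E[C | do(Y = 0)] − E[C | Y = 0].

Under do(Y=0), Y's equation is replaced by Y=0 for every unit. Per-unit C: -5, -7, -5, -5. Mean = -5.5.
Conditioning on Y=0 selects the 2 unit(s) with A ∈ {4, 2}. Their C values: -5, -5. Mean = -5.
Difference = -5.5 − (-5) = -0.5.

-0.5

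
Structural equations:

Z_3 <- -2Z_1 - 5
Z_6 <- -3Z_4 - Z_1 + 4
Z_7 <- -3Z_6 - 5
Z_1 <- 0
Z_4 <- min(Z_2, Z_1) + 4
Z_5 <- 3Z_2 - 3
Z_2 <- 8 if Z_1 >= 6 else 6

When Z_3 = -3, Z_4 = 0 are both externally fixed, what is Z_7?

Under do(Z_3 = -3, Z_4 = 0), each intervened variable's structural equation is replaced by its fixed value.
Z_6 = -3Z_4 - Z_1 + 4  [with Z_4=0, Z_1=0]  = 4
Z_7 = -3Z_6 - 5  [with Z_6=4]  = -17

-17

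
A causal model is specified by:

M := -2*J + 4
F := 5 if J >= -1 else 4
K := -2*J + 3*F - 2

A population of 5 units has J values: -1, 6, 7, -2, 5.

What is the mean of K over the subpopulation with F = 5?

4.5

Observing F=5 restricts to units where F's equation naturally yields 5: J ∈ {-1, 6, 7, 5}. In that subpopulation K = 15, 1, -1, 3, mean 4.5.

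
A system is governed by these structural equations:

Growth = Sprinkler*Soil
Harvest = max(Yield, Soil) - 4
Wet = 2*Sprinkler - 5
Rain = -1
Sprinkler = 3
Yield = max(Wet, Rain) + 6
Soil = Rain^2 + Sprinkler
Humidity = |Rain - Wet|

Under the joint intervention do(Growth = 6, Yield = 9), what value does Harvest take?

Under do(Growth = 6, Yield = 9), each intervened variable's structural equation is replaced by its fixed value.
Soil = Rain^2 + Sprinkler  [with Rain=-1, Sprinkler=3]  = 4
Harvest = max(Yield, Soil) - 4  [with Yield=9, Soil=4]  = 5

5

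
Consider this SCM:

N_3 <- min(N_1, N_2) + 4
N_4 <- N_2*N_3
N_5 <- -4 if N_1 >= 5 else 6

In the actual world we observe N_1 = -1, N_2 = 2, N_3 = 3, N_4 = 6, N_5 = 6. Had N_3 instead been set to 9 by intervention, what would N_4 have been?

The intervention breaks the incoming arrows to N_3: N_3 <- min(N_1, N_2) + 4 no longer applies, and N_3 = 9.
N_4 = N_2*N_3  [with N_2=2, N_3=9]  = 18

18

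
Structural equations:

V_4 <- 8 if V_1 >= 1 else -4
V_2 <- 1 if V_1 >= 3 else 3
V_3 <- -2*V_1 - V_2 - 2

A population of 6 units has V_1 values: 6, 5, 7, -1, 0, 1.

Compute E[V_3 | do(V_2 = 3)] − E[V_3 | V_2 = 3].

do(V_2=3) breaks V_2's dependence on V_1. With V_2=3 fixed, V_3 across the units is -17, -15, -19, -3, -5, -7, mean -11.
E[V_3|V_2=3] averages over only the 3 units with V_2=3 (V_1 = -1, 0, 1): V_3 = -3, -5, -7, mean -5.
Difference = -11 − (-5) = -6.

-6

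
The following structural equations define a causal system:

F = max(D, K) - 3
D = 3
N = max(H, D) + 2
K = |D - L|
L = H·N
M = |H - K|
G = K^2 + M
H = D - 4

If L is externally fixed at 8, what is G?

The intervention breaks the incoming arrows to L: L = H·N no longer applies, and L = 8.
H = D - 4  [with D=3]  = -1
K = |D - L|  [with D=3, L=8]  = 5
M = |H - K|  [with H=-1, K=5]  = 6
G = K^2 + M  [with K=5, M=6]  = 31

31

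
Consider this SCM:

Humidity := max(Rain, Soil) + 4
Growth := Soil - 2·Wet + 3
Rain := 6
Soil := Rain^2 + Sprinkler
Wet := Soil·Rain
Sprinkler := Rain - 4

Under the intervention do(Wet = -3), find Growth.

Intervening sets Wet = -3 and removes its equation (Wet := Soil·Rain).
Sprinkler = Rain - 4  [with Rain=6]  = 2
Soil = Rain^2 + Sprinkler  [with Rain=6, Sprinkler=2]  = 38
Growth = Soil - 2·Wet + 3  [with Soil=38, Wet=-3]  = 47

47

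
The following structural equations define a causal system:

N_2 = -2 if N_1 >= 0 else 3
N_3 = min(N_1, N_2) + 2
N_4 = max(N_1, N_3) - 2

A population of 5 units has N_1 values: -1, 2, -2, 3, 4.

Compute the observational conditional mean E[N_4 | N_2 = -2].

1

E[N_4|N_2=-2] averages over only the 3 units with N_2=-2 (N_1 = 2, 3, 4): N_4 = 0, 1, 2, mean 1.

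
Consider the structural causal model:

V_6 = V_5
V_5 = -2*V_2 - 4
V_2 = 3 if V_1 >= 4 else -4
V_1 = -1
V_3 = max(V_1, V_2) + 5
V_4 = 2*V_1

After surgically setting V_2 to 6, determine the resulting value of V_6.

Under do(V_2=6), the mechanism V_2 = 3 if V_1 >= 4 else -4 is discarded; V_2 is fixed at 6.
V_5 = -2*V_2 - 4  [with V_2=6]  = -16
V_6 = V_5  [with V_5=-16]  = -16

-16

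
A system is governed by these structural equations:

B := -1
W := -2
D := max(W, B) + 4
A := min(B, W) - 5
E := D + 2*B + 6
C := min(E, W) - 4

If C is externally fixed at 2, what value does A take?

-7

do(C=2) replaces the equation C := min(E, W) - 4 with the constant C = 2.
No directed path runs from C to A, so A keeps its natural value.
A = min(B, W) - 5  [with B=-1, W=-2]  = -7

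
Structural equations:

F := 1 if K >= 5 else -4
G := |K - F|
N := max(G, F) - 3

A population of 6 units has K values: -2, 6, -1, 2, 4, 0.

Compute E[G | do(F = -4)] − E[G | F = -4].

Every unit gets F=-4 under the intervention. G values become 2, 10, 3, 6, 8, 4; E[G|do(F=-4)] = 5.5.
Observing F=-4 restricts to units where F's equation naturally yields -4: K ∈ {-2, -1, 2, 4, 0}. In that subpopulation G = 2, 3, 6, 8, 4, mean 4.6.
Difference = 5.5 − 4.6 = 0.9.

0.9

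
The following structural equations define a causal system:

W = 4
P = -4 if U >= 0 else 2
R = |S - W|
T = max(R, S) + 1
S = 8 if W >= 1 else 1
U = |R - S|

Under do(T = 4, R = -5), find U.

Under do(T = 4, R = -5), each intervened variable's structural equation is replaced by its fixed value.
S = 8 if W >= 1 else 1  [with W=4]  = 8
U = |R - S|  [with R=-5, S=8]  = 13

13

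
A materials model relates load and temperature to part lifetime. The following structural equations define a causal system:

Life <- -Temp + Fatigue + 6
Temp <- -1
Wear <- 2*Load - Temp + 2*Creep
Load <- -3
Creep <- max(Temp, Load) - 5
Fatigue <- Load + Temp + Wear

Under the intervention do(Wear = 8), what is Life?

11

Under do(Wear=8), the mechanism Wear <- 2*Load - Temp + 2*Creep is discarded; Wear is fixed at 8.
Fatigue = Load + Temp + Wear  [with Load=-3, Temp=-1, Wear=8]  = 4
Life = -Temp + Fatigue + 6  [with Temp=-1, Fatigue=4]  = 11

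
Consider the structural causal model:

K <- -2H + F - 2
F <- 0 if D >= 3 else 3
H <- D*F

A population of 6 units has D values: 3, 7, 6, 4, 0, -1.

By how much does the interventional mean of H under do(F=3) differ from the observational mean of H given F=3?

11

Under do(F=3), F's equation is replaced by F=3 for every unit. Per-unit H: 9, 21, 18, 12, 0, -3. Mean = 9.5.
Observing F=3 restricts to units where F's equation naturally yields 3: D ∈ {0, -1}. In that subpopulation H = 0, -3, mean -1.5.
Difference = 9.5 − (-1.5) = 11.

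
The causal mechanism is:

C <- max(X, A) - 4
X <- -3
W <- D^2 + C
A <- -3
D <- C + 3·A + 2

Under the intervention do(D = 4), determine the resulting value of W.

9

Intervening sets D = 4 and removes its equation (D <- C + 3·A + 2).
C = max(X, A) - 4  [with X=-3, A=-3]  = -7
W = D^2 + C  [with D=4, C=-7]  = 9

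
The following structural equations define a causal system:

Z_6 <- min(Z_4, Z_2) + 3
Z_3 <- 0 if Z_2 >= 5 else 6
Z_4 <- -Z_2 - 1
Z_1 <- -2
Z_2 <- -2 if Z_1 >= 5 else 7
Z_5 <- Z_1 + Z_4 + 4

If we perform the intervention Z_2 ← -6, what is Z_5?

do(Z_2=-6) replaces the equation Z_2 <- -2 if Z_1 >= 5 else 7 with the constant Z_2 = -6.
Z_4 = -Z_2 - 1  [with Z_2=-6]  = 5
Z_5 = Z_1 + Z_4 + 4  [with Z_1=-2, Z_4=5]  = 7

7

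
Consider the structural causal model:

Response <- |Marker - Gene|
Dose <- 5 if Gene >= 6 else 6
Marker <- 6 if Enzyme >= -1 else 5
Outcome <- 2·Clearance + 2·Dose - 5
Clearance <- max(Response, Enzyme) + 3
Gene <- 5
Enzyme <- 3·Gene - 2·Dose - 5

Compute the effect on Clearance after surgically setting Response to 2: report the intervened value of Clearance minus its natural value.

The intervention breaks the incoming arrows to Response: Response <- |Marker - Gene| no longer applies, and Response = 2.
Dose = 5 if Gene >= 6 else 6  [with Gene=5]  = 6
Enzyme = 3·Gene - 2·Dose - 5  [with Gene=5, Dose=6]  = -2
Clearance = max(Response, Enzyme) + 3  [with Response=2, Enzyme=-2]  = 5
Without intervention: Dose = 5 if Gene >= 6 else 6  [with Gene=5]  = 6; Enzyme = 3·Gene - 2·Dose - 5  [with Gene=5, Dose=6]  = -2; Marker = 6 if Enzyme >= -1 else 5  [with Enzyme=-2]  = 5; Response = |Marker - Gene|  [with Marker=5, Gene=5]  = 0; Clearance = max(Response, Enzyme) + 3  [with Response=0, Enzyme=-2]  = 3.
Change = 5 − 3 = 2.

2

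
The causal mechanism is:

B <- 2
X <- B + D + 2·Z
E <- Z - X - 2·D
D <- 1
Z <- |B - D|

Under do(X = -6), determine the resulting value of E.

Intervening sets X = -6 and removes its equation (X <- B + D + 2·Z).
Z = |B - D|  [with B=2, D=1]  = 1
E = Z - X - 2·D  [with Z=1, X=-6, D=1]  = 5

5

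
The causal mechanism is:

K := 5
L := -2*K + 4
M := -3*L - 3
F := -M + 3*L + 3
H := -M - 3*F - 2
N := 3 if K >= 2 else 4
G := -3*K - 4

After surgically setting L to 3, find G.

Under do(L=3), the mechanism L := -2*K + 4 is discarded; L is fixed at 3.
No directed path runs from L to G, so G keeps its natural value.
G = -3*K - 4  [with K=5]  = -19

-19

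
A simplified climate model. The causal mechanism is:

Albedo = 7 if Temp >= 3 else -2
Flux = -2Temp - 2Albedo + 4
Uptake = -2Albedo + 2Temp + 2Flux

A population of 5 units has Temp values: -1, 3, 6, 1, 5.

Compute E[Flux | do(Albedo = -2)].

The intervention sets Albedo=-2 in all 5 units regardless of Temp. Recomputing Flux per unit gives 10, 2, -4, 6, -2; average 2.4.

2.4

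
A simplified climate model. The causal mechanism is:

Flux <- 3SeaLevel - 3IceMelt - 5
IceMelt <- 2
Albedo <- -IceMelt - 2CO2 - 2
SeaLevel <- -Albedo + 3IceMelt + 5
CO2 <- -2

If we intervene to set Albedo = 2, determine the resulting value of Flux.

16

do(Albedo=2) replaces the equation Albedo <- -IceMelt - 2CO2 - 2 with the constant Albedo = 2.
SeaLevel = -Albedo + 3IceMelt + 5  [with Albedo=2, IceMelt=2]  = 9
Flux = 3SeaLevel - 3IceMelt - 5  [with SeaLevel=9, IceMelt=2]  = 16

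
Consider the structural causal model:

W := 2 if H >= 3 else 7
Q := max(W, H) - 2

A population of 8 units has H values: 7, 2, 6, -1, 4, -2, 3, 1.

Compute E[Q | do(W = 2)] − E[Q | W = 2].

Under do(W=2), W's equation is replaced by W=2 for every unit. Per-unit Q: 5, 0, 4, 0, 2, 0, 1, 0. Mean = 1.5.
Conditioning on W=2 selects the 4 unit(s) with H ∈ {7, 6, 4, 3}. Their Q values: 5, 4, 2, 1. Mean = 3.
Difference = 1.5 − 3 = -1.5.

-1.5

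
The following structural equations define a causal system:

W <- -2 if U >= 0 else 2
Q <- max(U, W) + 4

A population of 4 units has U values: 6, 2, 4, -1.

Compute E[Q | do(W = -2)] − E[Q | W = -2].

-1.25

Under do(W=-2), W's equation is replaced by W=-2 for every unit. Per-unit Q: 10, 6, 8, 3. Mean = 6.75.
Conditioning on W=-2 selects the 3 unit(s) with U ∈ {6, 2, 4}. Their Q values: 10, 6, 8. Mean = 8.
Difference = 6.75 − 8 = -1.25.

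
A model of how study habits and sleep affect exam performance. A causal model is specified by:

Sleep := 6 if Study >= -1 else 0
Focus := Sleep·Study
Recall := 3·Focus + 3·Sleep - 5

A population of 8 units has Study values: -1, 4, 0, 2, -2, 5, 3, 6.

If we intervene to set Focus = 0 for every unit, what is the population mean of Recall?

Under do(Focus=0), Focus's equation is replaced by Focus=0 for every unit. Per-unit Recall: 13, 13, 13, 13, -5, 13, 13, 13. Mean = 10.75.

10.75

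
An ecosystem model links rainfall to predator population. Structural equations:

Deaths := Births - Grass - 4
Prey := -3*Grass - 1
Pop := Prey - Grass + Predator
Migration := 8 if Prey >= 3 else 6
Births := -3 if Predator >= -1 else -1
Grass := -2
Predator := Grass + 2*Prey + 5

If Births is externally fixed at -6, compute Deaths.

Intervening sets Births = -6 and removes its equation (Births := -3 if Predator >= -1 else -1).
Deaths = Births - Grass - 4  [with Births=-6, Grass=-2]  = -8

-8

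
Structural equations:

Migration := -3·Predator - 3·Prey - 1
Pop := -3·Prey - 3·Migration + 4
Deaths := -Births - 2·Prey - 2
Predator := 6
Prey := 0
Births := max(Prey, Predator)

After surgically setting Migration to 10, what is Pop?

-26

The intervention breaks the incoming arrows to Migration: Migration := -3·Predator - 3·Prey - 1 no longer applies, and Migration = 10.
Pop = -3·Prey - 3·Migration + 4  [with Prey=0, Migration=10]  = -26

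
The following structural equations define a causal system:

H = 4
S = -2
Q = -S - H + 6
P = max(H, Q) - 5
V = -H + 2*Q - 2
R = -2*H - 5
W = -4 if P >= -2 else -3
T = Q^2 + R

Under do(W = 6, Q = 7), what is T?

Setting W = 6, Q = 7 by intervention discards those variables' equations.
R = -2*H - 5  [with H=4]  = -13
T = Q^2 + R  [with Q=7, R=-13]  = 36

36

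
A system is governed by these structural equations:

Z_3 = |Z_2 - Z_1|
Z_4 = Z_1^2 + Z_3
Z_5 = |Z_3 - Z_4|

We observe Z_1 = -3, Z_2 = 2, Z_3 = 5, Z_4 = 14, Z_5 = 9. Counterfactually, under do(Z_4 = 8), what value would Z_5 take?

Intervening sets Z_4 = 8 and removes its equation (Z_4 = Z_1^2 + Z_3).
Z_3 = |Z_2 - Z_1|  [with Z_2=2, Z_1=-3]  = 5
Z_5 = |Z_3 - Z_4|  [with Z_3=5, Z_4=8]  = 3

3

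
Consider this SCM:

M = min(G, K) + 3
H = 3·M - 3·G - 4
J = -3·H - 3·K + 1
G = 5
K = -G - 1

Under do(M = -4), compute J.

do(M=-4) replaces the equation M = min(G, K) + 3 with the constant M = -4.
K = -G - 1  [with G=5]  = -6
H = 3·M - 3·G - 4  [with M=-4, G=5]  = -31
J = -3·H - 3·K + 1  [with H=-31, K=-6]  = 112

112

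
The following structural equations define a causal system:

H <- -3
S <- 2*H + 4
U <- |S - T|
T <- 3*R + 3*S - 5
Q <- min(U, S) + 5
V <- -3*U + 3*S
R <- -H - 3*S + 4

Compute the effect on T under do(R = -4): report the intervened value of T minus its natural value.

The intervention breaks the incoming arrows to R: R <- -H - 3*S + 4 no longer applies, and R = -4.
S = 2*H + 4  [with H=-3]  = -2
T = 3*R + 3*S - 5  [with R=-4, S=-2]  = -23
Without intervention: S = 2*H + 4  [with H=-3]  = -2; R = -H - 3*S + 4  [with H=-3, S=-2]  = 13; T = 3*R + 3*S - 5  [with R=13, S=-2]  = 28.
Change = -23 − 28 = -51.

-51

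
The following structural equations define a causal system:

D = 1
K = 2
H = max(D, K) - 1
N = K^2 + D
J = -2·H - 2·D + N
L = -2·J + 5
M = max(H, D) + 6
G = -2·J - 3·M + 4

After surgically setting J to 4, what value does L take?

-3

The intervention breaks the incoming arrows to J: J = -2·H - 2·D + N no longer applies, and J = 4.
L = -2·J + 5  [with J=4]  = -3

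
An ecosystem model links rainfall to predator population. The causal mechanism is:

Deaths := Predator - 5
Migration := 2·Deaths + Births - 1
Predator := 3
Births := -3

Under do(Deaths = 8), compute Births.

Under do(Deaths=8), the mechanism Deaths := Predator - 5 is discarded; Deaths is fixed at 8.
Since Births is not a descendant of the intervened variable, it is unaffected.

-3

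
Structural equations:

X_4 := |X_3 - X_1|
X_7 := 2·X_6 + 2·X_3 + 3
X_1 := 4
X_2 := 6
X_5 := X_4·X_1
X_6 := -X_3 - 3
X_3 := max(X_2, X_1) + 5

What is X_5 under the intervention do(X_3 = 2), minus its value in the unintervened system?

do(X_3=2) replaces the equation X_3 := max(X_2, X_1) + 5 with the constant X_3 = 2.
X_4 = |X_3 - X_1|  [with X_3=2, X_1=4]  = 2
X_5 = X_4·X_1  [with X_4=2, X_1=4]  = 8
Without intervention: X_3 = max(X_2, X_1) + 5  [with X_2=6, X_1=4]  = 11; X_4 = |X_3 - X_1|  [with X_3=11, X_1=4]  = 7; X_5 = X_4·X_1  [with X_4=7, X_1=4]  = 28.
Change = 8 − 28 = -20.

-20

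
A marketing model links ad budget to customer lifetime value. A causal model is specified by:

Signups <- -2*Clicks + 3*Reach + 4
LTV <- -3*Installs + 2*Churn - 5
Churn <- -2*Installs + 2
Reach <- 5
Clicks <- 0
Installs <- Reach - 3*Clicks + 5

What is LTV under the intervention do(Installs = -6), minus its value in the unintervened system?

The intervention breaks the incoming arrows to Installs: Installs <- Reach - 3*Clicks + 5 no longer applies, and Installs = -6.
Churn = -2*Installs + 2  [with Installs=-6]  = 14
LTV = -3*Installs + 2*Churn - 5  [with Installs=-6, Churn=14]  = 41
Without intervention: Installs = Reach - 3*Clicks + 5  [with Reach=5, Clicks=0]  = 10; Churn = -2*Installs + 2  [with Installs=10]  = -18; LTV = -3*Installs + 2*Churn - 5  [with Installs=10, Churn=-18]  = -71.
Change = 41 − (-71) = 112.

112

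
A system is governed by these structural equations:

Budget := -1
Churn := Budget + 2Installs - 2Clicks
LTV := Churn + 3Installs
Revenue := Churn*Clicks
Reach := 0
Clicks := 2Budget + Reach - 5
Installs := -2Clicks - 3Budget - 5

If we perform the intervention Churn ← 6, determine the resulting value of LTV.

Under do(Churn=6), the mechanism Churn := Budget + 2Installs - 2Clicks is discarded; Churn is fixed at 6.
Clicks = 2Budget + Reach - 5  [with Budget=-1, Reach=0]  = -7
Installs = -2Clicks - 3Budget - 5  [with Clicks=-7, Budget=-1]  = 12
LTV = Churn + 3Installs  [with Churn=6, Installs=12]  = 42

42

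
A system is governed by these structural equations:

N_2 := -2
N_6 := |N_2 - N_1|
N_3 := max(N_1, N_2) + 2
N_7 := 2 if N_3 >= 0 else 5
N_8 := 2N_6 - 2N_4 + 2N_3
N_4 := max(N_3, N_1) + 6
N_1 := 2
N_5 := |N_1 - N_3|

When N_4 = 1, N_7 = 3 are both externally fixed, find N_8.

Setting N_4 = 1, N_7 = 3 by intervention discards those variables' equations.
N_3 = max(N_1, N_2) + 2  [with N_1=2, N_2=-2]  = 4
N_6 = |N_2 - N_1|  [with N_2=-2, N_1=2]  = 4
N_8 = 2N_6 - 2N_4 + 2N_3  [with N_6=4, N_4=1, N_3=4]  = 14

14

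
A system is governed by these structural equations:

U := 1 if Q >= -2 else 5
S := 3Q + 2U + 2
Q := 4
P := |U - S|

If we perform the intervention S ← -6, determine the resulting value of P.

7

The intervention breaks the incoming arrows to S: S := 3Q + 2U + 2 no longer applies, and S = -6.
U = 1 if Q >= -2 else 5  [with Q=4]  = 1
P = |U - S|  [with U=1, S=-6]  = 7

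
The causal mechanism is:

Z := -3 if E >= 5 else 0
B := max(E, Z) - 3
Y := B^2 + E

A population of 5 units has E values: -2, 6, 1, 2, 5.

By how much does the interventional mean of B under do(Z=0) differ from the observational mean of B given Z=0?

Every unit gets Z=0 under the intervention. B values become -3, 3, -2, -1, 2; E[B|do(Z=0)] = -0.2.
Conditioning on Z=0 selects the 3 unit(s) with E ∈ {-2, 1, 2}. Their B values: -3, -2, -1. Mean = -2.
Difference = -0.2 − (-2) = 1.8.

1.8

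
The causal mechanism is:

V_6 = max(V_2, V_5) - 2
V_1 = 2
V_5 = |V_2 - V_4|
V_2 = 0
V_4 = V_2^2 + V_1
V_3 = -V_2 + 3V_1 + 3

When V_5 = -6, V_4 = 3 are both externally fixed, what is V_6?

-2

Setting V_5 = -6, V_4 = 3 by intervention discards those variables' equations.
V_6 = max(V_2, V_5) - 2  [with V_2=0, V_5=-6]  = -2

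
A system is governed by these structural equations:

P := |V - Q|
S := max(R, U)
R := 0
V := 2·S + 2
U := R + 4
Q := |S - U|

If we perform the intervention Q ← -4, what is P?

14

Under do(Q=-4), the mechanism Q := |S - U| is discarded; Q is fixed at -4.
U = R + 4  [with R=0]  = 4
S = max(R, U)  [with R=0, U=4]  = 4
V = 2·S + 2  [with S=4]  = 10
P = |V - Q|  [with V=10, Q=-4]  = 14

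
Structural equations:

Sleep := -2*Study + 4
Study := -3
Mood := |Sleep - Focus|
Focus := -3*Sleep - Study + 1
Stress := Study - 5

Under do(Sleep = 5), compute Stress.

-8

The intervention breaks the incoming arrows to Sleep: Sleep := -2*Study + 4 no longer applies, and Sleep = 5.
Since Stress is not a descendant of the intervened variable, it is unaffected.
Stress = Study - 5  [with Study=-3]  = -8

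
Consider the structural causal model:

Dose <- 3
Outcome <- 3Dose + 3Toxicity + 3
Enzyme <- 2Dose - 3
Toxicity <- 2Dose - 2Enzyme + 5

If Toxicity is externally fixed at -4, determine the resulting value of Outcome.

The intervention breaks the incoming arrows to Toxicity: Toxicity <- 2Dose - 2Enzyme + 5 no longer applies, and Toxicity = -4.
Outcome = 3Dose + 3Toxicity + 3  [with Dose=3, Toxicity=-4]  = 0

0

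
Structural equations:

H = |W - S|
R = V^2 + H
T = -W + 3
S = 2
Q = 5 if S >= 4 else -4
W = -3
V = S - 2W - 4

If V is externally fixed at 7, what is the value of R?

do(V=7) replaces the equation V = S - 2W - 4 with the constant V = 7.
H = |W - S|  [with W=-3, S=2]  = 5
R = V^2 + H  [with V=7, H=5]  = 54

54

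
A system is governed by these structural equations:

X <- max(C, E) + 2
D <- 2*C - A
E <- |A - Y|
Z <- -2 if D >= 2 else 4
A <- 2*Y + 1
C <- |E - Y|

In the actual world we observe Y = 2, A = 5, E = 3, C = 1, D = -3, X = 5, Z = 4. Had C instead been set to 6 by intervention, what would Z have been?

The intervention breaks the incoming arrows to C: C <- |E - Y| no longer applies, and C = 6.
A = 2*Y + 1  [with Y=2]  = 5
D = 2*C - A  [with C=6, A=5]  = 7
Z = -2 if D >= 2 else 4  [with D=7]  = -2

-2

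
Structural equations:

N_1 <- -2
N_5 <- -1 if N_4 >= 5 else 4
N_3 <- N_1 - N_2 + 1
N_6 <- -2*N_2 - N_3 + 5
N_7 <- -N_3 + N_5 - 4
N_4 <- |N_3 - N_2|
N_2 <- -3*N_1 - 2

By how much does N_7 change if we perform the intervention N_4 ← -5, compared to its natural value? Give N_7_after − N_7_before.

The intervention breaks the incoming arrows to N_4: N_4 <- |N_3 - N_2| no longer applies, and N_4 = -5.
N_2 = -3*N_1 - 2  [with N_1=-2]  = 4
N_3 = N_1 - N_2 + 1  [with N_1=-2, N_2=4]  = -5
N_5 = -1 if N_4 >= 5 else 4  [with N_4=-5]  = 4
N_7 = -N_3 + N_5 - 4  [with N_3=-5, N_5=4]  = 5
Without intervention: N_2 = -3*N_1 - 2  [with N_1=-2]  = 4; N_3 = N_1 - N_2 + 1  [with N_1=-2, N_2=4]  = -5; N_4 = |N_3 - N_2|  [with N_3=-5, N_2=4]  = 9; N_5 = -1 if N_4 >= 5 else 4  [with N_4=9]  = -1; N_7 = -N_3 + N_5 - 4  [with N_3=-5, N_5=-1]  = 0.
Change = 5 − 0 = 5.

5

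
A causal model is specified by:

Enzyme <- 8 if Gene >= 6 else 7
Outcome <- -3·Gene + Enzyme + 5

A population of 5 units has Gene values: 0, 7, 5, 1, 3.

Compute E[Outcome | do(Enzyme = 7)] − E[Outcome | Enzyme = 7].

-2.85

Under do(Enzyme=7), Enzyme's equation is replaced by Enzyme=7 for every unit. Per-unit Outcome: 12, -9, -3, 9, 3. Mean = 2.4.
Conditioning on Enzyme=7 selects the 4 unit(s) with Gene ∈ {0, 5, 1, 3}. Their Outcome values: 12, -3, 9, 3. Mean = 5.25.
Difference = 2.4 − 5.25 = -2.85.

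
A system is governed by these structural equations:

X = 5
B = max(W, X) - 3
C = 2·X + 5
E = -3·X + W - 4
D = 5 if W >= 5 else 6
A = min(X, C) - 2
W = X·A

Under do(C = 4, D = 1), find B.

7

Setting C = 4, D = 1 by intervention discards those variables' equations.
A = min(X, C) - 2  [with X=5, C=4]  = 2
W = X·A  [with X=5, A=2]  = 10
B = max(W, X) - 3  [with W=10, X=5]  = 7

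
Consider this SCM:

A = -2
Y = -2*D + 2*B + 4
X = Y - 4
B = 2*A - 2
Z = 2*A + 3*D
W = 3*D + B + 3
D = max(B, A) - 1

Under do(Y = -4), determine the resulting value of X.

Under do(Y=-4), the mechanism Y = -2*D + 2*B + 4 is discarded; Y is fixed at -4.
X = Y - 4  [with Y=-4]  = -8

-8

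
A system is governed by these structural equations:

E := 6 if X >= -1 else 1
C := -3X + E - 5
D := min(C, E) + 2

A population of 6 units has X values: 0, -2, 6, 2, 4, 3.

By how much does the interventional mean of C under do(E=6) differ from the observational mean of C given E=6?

2.5

do(E=6) breaks E's dependence on X. With E=6 fixed, C across the units is 1, 7, -17, -5, -11, -8, mean -5.5.
Observing E=6 restricts to units where E's equation naturally yields 6: X ∈ {0, 6, 2, 4, 3}. In that subpopulation C = 1, -17, -5, -11, -8, mean -8.
Difference = -5.5 − (-8) = 2.5.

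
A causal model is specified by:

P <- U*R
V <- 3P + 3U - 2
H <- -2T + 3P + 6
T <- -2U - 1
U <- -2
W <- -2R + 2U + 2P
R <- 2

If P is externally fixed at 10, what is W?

Intervening sets P = 10 and removes its equation (P <- U*R).
W = -2R + 2U + 2P  [with R=2, U=-2, P=10]  = 12

12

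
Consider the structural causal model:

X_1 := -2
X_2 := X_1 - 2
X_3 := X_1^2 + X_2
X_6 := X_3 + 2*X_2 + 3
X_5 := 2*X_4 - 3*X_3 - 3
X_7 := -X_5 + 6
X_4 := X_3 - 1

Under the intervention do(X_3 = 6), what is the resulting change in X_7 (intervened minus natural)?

6

The intervention breaks the incoming arrows to X_3: X_3 := X_1^2 + X_2 no longer applies, and X_3 = 6.
X_4 = X_3 - 1  [with X_3=6]  = 5
X_5 = 2*X_4 - 3*X_3 - 3  [with X_4=5, X_3=6]  = -11
X_7 = -X_5 + 6  [with X_5=-11]  = 17
Without intervention: X_2 = X_1 - 2  [with X_1=-2]  = -4; X_3 = X_1^2 + X_2  [with X_1=-2, X_2=-4]  = 0; X_4 = X_3 - 1  [with X_3=0]  = -1; X_5 = 2*X_4 - 3*X_3 - 3  [with X_4=-1, X_3=0]  = -5; X_7 = -X_5 + 6  [with X_5=-5]  = 11.
Change = 17 − 11 = 6.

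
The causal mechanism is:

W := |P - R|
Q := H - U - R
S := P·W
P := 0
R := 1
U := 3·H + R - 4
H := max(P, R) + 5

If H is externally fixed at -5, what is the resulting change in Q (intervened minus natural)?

Under do(H=-5), the mechanism H := max(P, R) + 5 is discarded; H is fixed at -5.
U = 3·H + R - 4  [with H=-5, R=1]  = -18
Q = H - U - R  [with H=-5, U=-18, R=1]  = 12
Without intervention: H = max(P, R) + 5  [with P=0, R=1]  = 6; U = 3·H + R - 4  [with H=6, R=1]  = 15; Q = H - U - R  [with H=6, U=15, R=1]  = -10.
Change = 12 − (-10) = 22.

22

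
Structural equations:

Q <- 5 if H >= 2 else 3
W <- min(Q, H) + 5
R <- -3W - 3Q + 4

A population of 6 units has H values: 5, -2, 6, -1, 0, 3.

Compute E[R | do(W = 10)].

do(W=10) breaks W's dependence on H. With W=10 fixed, R across the units is -41, -35, -41, -35, -35, -41, mean -38.

-38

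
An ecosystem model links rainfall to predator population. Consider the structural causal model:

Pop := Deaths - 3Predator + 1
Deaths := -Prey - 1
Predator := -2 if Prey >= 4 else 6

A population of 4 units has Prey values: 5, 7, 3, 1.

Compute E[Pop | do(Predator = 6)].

-22

Under do(Predator=6), Predator's equation is replaced by Predator=6 for every unit. Per-unit Pop: -23, -25, -21, -19. Mean = -22.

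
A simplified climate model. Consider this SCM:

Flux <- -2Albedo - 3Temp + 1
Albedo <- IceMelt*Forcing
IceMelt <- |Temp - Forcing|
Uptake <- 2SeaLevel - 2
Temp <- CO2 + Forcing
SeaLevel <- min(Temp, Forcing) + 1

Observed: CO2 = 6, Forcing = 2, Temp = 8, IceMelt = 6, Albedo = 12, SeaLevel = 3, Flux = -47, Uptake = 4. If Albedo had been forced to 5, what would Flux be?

-33

Under do(Albedo=5), the mechanism Albedo <- IceMelt*Forcing is discarded; Albedo is fixed at 5.
Temp = CO2 + Forcing  [with CO2=6, Forcing=2]  = 8
Flux = -2Albedo - 3Temp + 1  [with Albedo=5, Temp=8]  = -33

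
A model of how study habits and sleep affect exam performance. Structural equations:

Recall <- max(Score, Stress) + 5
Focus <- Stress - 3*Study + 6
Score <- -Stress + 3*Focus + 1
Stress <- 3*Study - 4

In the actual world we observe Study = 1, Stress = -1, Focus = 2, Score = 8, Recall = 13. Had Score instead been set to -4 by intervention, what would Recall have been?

Intervening sets Score = -4 and removes its equation (Score <- -Stress + 3*Focus + 1).
Stress = 3*Study - 4  [with Study=1]  = -1
Recall = max(Score, Stress) + 5  [with Score=-4, Stress=-1]  = 4

4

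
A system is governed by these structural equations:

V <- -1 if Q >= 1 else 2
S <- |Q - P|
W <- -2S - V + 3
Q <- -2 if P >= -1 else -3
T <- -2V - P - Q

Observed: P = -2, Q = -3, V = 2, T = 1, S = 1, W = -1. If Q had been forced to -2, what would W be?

Under do(Q=-2), the mechanism Q <- -2 if P >= -1 else -3 is discarded; Q is fixed at -2.
V = -1 if Q >= 1 else 2  [with Q=-2]  = 2
S = |Q - P|  [with Q=-2, P=-2]  = 0
W = -2S - V + 3  [with S=0, V=2]  = 1

1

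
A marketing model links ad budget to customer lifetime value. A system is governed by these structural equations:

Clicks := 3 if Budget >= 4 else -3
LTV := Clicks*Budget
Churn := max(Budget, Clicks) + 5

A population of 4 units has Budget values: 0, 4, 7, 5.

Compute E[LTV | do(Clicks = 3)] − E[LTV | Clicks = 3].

-4

Under do(Clicks=3), Clicks's equation is replaced by Clicks=3 for every unit. Per-unit LTV: 0, 12, 21, 15. Mean = 12.
E[LTV|Clicks=3] averages over only the 3 units with Clicks=3 (Budget = 4, 7, 5): LTV = 12, 21, 15, mean 16.
Difference = 12 − 16 = -4.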